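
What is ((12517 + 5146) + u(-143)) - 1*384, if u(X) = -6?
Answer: 17273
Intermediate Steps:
((12517 + 5146) + u(-143)) - 1*384 = ((12517 + 5146) - 6) - 1*384 = (17663 - 6) - 384 = 17657 - 384 = 17273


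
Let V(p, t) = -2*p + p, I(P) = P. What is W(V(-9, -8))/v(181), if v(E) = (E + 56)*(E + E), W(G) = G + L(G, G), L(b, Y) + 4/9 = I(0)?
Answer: 77/772146 ≈ 9.9722e-5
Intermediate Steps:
L(b, Y) = -4/9 (L(b, Y) = -4/9 + 0 = -4/9)
V(p, t) = -p
W(G) = -4/9 + G (W(G) = G - 4/9 = -4/9 + G)
v(E) = 2*E*(56 + E) (v(E) = (56 + E)*(2*E) = 2*E*(56 + E))
W(V(-9, -8))/v(181) = (-4/9 - 1*(-9))/((2*181*(56 + 181))) = (-4/9 + 9)/((2*181*237)) = (77/9)/85794 = (77/9)*(1/85794) = 77/772146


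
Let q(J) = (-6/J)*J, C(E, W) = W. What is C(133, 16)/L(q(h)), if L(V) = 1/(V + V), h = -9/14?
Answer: -192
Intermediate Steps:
h = -9/14 (h = -9*1/14 = -9/14 ≈ -0.64286)
q(J) = -6
L(V) = 1/(2*V)
C(133, 16)/L(q(h)) = 16/(((1/2)/(-6))) = 16/(((1/2)*(-1/6))) = 16/(-1/12) = 16*(-12) = -192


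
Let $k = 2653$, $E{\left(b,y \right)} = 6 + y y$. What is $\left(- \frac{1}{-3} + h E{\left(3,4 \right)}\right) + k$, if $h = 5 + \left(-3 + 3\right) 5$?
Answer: $\frac{8290}{3} \approx 2763.3$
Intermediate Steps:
$E{\left(b,y \right)} = 6 + y^{2}$
$h = 5$ ($h = 5 + 0 \cdot 5 = 5 + 0 = 5$)
$\left(- \frac{1}{-3} + h E{\left(3,4 \right)}\right) + k = \left(- \frac{1}{-3} + 5 \left(6 + 4^{2}\right)\right) + 2653 = \left(\left(-1\right) \left(- \frac{1}{3}\right) + 5 \left(6 + 16\right)\right) + 2653 = \left(\frac{1}{3} + 5 \cdot 22\right) + 2653 = \left(\frac{1}{3} + 110\right) + 2653 = \frac{331}{3} + 2653 = \frac{8290}{3}$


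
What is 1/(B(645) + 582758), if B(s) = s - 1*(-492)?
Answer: 1/583895 ≈ 1.7126e-6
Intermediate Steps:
B(s) = 492 + s (B(s) = s + 492 = 492 + s)
1/(B(645) + 582758) = 1/((492 + 645) + 582758) = 1/(1137 + 582758) = 1/583895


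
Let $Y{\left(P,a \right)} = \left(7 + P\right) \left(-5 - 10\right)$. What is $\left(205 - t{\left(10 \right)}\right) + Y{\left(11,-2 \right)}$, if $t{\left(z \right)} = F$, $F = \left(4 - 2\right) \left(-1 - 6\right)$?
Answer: $-51$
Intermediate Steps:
$F = -14$ ($F = 2 \left(-7\right) = -14$)
$t{\left(z \right)} = -14$
$Y{\left(P,a \right)} = -105 - 15 P$ ($Y{\left(P,a \right)} = \left(7 + P\right) \left(-15\right) = -105 - 15 P$)
$\left(205 - t{\left(10 \right)}\right) + Y{\left(11,-2 \right)} = \left(205 - -14\right) - 270 = \left(205 + 14\right) - 270 = 219 - 270 = -51$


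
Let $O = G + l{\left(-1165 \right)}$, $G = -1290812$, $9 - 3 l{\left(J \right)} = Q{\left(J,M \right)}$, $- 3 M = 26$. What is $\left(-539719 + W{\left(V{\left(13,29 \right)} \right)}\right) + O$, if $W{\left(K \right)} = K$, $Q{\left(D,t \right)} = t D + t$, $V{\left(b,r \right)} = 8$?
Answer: $- \frac{5501648}{3} \approx -1.8339 \cdot 10^{6}$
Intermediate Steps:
$M = - \frac{26}{3}$ ($M = \left(- \frac{1}{3}\right) 26 = - \frac{26}{3} \approx -8.6667$)
$Q{\left(D,t \right)} = t + D t$ ($Q{\left(D,t \right)} = D t + t = t + D t$)
$l{\left(J \right)} = \frac{53}{9} + \frac{26 J}{9}$ ($l{\left(J \right)} = 3 - \frac{\left(- \frac{26}{3}\right) \left(1 + J\right)}{3} = 3 - \frac{- \frac{26}{3} - \frac{26 J}{3}}{3} = 3 + \left(\frac{26}{9} + \frac{26 J}{9}\right) = \frac{53}{9} + \frac{26 J}{9}$)
$O = - \frac{3882515}{3}$ ($O = -1290812 + \left(\frac{53}{9} + \frac{26}{9} \left(-1165\right)\right) = -1290812 + \left(\frac{53}{9} - \frac{30290}{9}\right) = -1290812 - \frac{10079}{3} = - \frac{3882515}{3} \approx -1.2942 \cdot 10^{6}$)
$\left(-539719 + W{\left(V{\left(13,29 \right)} \right)}\right) + O = \left(-539719 + 8\right) - \frac{3882515}{3} = -539711 - \frac{3882515}{3} = - \frac{5501648}{3}$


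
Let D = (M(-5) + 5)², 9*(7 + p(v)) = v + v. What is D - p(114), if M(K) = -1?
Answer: -7/3 ≈ -2.3333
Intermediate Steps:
p(v) = -7 + 2*v/9 (p(v) = -7 + (v + v)/9 = -7 + (2*v)/9 = -7 + 2*v/9)
D = 16 (D = (-1 + 5)² = 4² = 16)
D - p(114) = 16 - (-7 + (2/9)*114) = 16 - (-7 + 76/3) = 16 - 1*55/3 = 16 - 55/3 = -7/3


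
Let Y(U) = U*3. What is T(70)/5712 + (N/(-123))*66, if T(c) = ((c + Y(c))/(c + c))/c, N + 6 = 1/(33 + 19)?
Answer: 341963693/106557360 ≈ 3.2092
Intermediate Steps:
N = -311/52 (N = -6 + 1/(33 + 19) = -6 + 1/52 = -311/52 ≈ -5.9808)
Y(U) = 3*U
T(c) = 2/c (T(c) = ((c + 3*c)/(c + c))/c = ((4*c)/((2*c)))/c = ((4*c)*(1/(2*c)))/c = 2/c)
T(70)/5712 + (N/(-123))*66 = (2/70)/5712 - 311/52/(-123)*66 = (2*(1/70))*(1/5712) - 311/52*(-1/123)*66 = (1/35)*(1/5712) + (311/6396)*66 = 1/199920 + 3421/1066 = 341963693/106557360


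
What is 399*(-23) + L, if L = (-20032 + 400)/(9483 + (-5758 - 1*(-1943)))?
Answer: -13008717/1417 ≈ -9180.5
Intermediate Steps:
L = -4908/1417 (L = -19632/(9483 + (-5758 + 1943)) = -19632/(9483 - 3815) = -19632/5668 = -19632*1/5668 = -4908/1417 ≈ -3.4637)
399*(-23) + L = 399*(-23) - 4908/1417 = -9177 - 4908/1417 = -13008717/1417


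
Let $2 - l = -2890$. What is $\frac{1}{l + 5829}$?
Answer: $\frac{1}{8721} \approx 0.00011467$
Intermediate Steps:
$l = 2892$ ($l = 2 - -2890 = 2 + 2890 = 2892$)
$\frac{1}{l + 5829} = \frac{1}{2892 + 5829} = \frac{1}{8721}$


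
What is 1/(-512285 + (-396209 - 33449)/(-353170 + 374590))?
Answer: -630/322752187 ≈ -1.9520e-6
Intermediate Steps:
1/(-512285 + (-396209 - 33449)/(-353170 + 374590)) = 1/(-512285 - 429658/21420) = 1/(-512285 - 429658*1/21420) = 1/(-512285 - 12637/630) = 1/(-322752187/630) = -630/322752187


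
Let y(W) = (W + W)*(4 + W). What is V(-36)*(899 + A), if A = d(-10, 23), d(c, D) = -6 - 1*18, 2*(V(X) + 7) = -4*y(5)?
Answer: -163625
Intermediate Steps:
y(W) = 2*W*(4 + W) (y(W) = (2*W)*(4 + W) = 2*W*(4 + W))
V(X) = -187 (V(X) = -7 + (-8*5*(4 + 5))/2 = -7 + (-8*5*9)/2 = -7 + (-4*90)/2 = -7 + (½)*(-360) = -7 - 180 = -187)
d(c, D) = -24 (d(c, D) = -6 - 18 = -24)
A = -24
V(-36)*(899 + A) = -187*(899 - 24) = -187*875 = -163625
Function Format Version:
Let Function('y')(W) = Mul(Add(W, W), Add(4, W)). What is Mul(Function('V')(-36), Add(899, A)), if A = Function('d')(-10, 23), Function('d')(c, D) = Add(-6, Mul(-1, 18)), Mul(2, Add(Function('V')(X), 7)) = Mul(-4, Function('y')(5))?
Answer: -163625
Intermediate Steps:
Function('y')(W) = Mul(2, W, Add(4, W)) (Function('y')(W) = Mul(Mul(2, W), Add(4, W)) = Mul(2, W, Add(4, W)))
Function('V')(X) = -187 (Function('V')(X) = Add(-7, Mul(Rational(1, 2), Mul(-4, Mul(2, 5, Add(4, 5))))) = Add(-7, Mul(Rational(1, 2), Mul(-4, Mul(2, 5, 9)))) = Add(-7, Mul(Rational(1, 2), Mul(-4, 90))) = Add(-7, Mul(Rational(1, 2), -360)) = Add(-7, -180) = -187)
Function('d')(c, D) = -24 (Function('d')(c, D) = Add(-6, -18) = -24)
A = -24
Mul(Function('V')(-36), Add(899, A)) = Mul(-187, Add(899, -24)) = Mul(-187, 875) = -163625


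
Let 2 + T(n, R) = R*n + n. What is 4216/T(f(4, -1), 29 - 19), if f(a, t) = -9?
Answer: -4216/101 ≈ -41.743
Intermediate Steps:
T(n, R) = -2 + n + R*n (T(n, R) = -2 + (R*n + n) = -2 + (n + R*n) = -2 + n + R*n)
4216/T(f(4, -1), 29 - 19) = 4216/(-2 - 9 + (29 - 19)*(-9)) = 4216/(-2 - 9 + 10*(-9)) = 4216/(-2 - 9 - 90) = 4216/(-101) = 4216*(-1/101) = -4216/101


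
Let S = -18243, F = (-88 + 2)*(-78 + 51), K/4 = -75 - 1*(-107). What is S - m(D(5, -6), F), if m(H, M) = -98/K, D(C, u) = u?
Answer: -1167503/64 ≈ -18242.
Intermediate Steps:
K = 128 (K = 4*(-75 - 1*(-107)) = 4*(-75 + 107) = 4*32 = 128)
F = 2322 (F = -86*(-27) = 2322)
m(H, M) = -49/64 (m(H, M) = -98/128 = -98*1/128 = -49/64)
S - m(D(5, -6), F) = -18243 - 1*(-49/64) = -18243 + 49/64 = -1167503/64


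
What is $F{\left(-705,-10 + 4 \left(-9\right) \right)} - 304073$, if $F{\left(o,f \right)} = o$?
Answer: $-304778$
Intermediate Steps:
$F{\left(-705,-10 + 4 \left(-9\right) \right)} - 304073 = -705 - 304073 = -304778$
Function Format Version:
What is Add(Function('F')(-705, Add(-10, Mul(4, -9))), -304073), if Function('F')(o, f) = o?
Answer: -304778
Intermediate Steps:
Add(Function('F')(-705, Add(-10, Mul(4, -9))), -304073) = Add(-705, -304073) = -304778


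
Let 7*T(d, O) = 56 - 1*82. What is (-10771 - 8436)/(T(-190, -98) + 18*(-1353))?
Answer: 134449/170504 ≈ 0.78854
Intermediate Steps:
T(d, O) = -26/7 (T(d, O) = (56 - 1*82)/7 = (56 - 82)/7 = (⅐)*(-26) = -26/7)
(-10771 - 8436)/(T(-190, -98) + 18*(-1353)) = (-10771 - 8436)/(-26/7 + 18*(-1353)) = -19207/(-26/7 - 24354) = -19207/(-170504/7) = -19207*(-7/170504) = 134449/170504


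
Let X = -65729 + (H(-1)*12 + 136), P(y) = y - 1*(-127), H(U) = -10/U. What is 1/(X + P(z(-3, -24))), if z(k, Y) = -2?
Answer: -1/65348 ≈ -1.5303e-5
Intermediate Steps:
P(y) = 127 + y (P(y) = y + 127 = 127 + y)
X = -65473 (X = -65729 + (-10/(-1)*12 + 136) = -65729 + (-10*(-1)*12 + 136) = -65729 + (10*12 + 136) = -65729 + (120 + 136) = -65729 + 256 = -65473)
1/(X + P(z(-3, -24))) = 1/(-65473 + (127 - 2)) = 1/(-65473 + 125) = 1/(-65348) = -1/65348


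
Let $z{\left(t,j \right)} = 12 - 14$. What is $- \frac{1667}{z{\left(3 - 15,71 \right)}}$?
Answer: $\frac{1667}{2} \approx 833.5$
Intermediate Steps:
$z{\left(t,j \right)} = -2$ ($z{\left(t,j \right)} = 12 - 14 = -2$)
$- \frac{1667}{z{\left(3 - 15,71 \right)}} = - \frac{1667}{-2} = \left(-1667\right) \left(- \frac{1}{2}\right) = \frac{1667}{2}$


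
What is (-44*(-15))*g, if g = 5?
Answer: 3300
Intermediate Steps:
(-44*(-15))*g = -44*(-15)*5 = 660*5 = 3300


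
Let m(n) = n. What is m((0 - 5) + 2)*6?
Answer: -18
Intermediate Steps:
m((0 - 5) + 2)*6 = ((0 - 5) + 2)*6 = (-5 + 2)*6 = -3*6 = -18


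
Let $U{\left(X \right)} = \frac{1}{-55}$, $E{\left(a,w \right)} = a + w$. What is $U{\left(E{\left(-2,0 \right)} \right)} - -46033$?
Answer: $\frac{2531814}{55} \approx 46033.0$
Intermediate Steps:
$U{\left(X \right)} = - \frac{1}{55}$
$U{\left(E{\left(-2,0 \right)} \right)} - -46033 = - \frac{1}{55} - -46033 = - \frac{1}{55} + 46033 = \frac{2531814}{55}$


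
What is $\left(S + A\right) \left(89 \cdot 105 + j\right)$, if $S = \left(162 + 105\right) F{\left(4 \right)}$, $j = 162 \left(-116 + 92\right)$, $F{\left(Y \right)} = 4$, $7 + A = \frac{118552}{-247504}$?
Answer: $\frac{179046347343}{30938} \approx 5.7873 \cdot 10^{6}$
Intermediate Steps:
$A = - \frac{231385}{30938}$ ($A = -7 + \frac{118552}{-247504} = -7 + 118552 \left(- \frac{1}{247504}\right) = -7 - \frac{14819}{30938} = - \frac{231385}{30938} \approx -7.479$)
$j = -3888$ ($j = 162 \left(-24\right) = -3888$)
$S = 1068$ ($S = \left(162 + 105\right) 4 = 267 \cdot 4 = 1068$)
$\left(S + A\right) \left(89 \cdot 105 + j\right) = \left(1068 - \frac{231385}{30938}\right) \left(89 \cdot 105 - 3888\right) = \frac{32810399 \left(9345 - 3888\right)}{30938} = \frac{32810399}{30938} \cdot 5457 = \frac{179046347343}{30938}$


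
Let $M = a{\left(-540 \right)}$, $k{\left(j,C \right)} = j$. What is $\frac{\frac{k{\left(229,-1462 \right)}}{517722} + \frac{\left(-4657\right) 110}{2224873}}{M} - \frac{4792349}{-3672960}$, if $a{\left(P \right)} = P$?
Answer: $\frac{24848743003509472057}{19038404875153345920} \approx 1.3052$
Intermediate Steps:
$M = -540$
$\frac{\frac{k{\left(229,-1462 \right)}}{517722} + \frac{\left(-4657\right) 110}{2224873}}{M} - \frac{4792349}{-3672960} = \frac{\frac{229}{517722} + \frac{\left(-4657\right) 110}{2224873}}{-540} - \frac{4792349}{-3672960} = \left(229 \cdot \frac{1}{517722} - \frac{512270}{2224873}\right) \left(- \frac{1}{540}\right) - - \frac{4792349}{3672960} = \left(\frac{229}{517722} - \frac{512270}{2224873}\right) \left(- \frac{1}{540}\right) + \frac{4792349}{3672960} = \left(- \frac{264703953023}{1151865699306}\right) \left(- \frac{1}{540}\right) + \frac{4792349}{3672960} = \frac{264703953023}{622007477625240} + \frac{4792349}{3672960} = \frac{24848743003509472057}{19038404875153345920}$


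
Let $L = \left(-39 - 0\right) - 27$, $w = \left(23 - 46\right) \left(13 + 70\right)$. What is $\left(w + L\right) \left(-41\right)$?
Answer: $80975$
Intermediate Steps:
$w = -1909$ ($w = \left(-23\right) 83 = -1909$)
$L = -66$ ($L = \left(-39 + 0\right) - 27 = -39 - 27 = -66$)
$\left(w + L\right) \left(-41\right) = \left(-1909 - 66\right) \left(-41\right) = \left(-1975\right) \left(-41\right) = 80975$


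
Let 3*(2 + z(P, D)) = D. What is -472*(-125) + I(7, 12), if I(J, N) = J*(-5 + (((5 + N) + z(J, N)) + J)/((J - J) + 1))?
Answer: 59147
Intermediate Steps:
z(P, D) = -2 + D/3
I(J, N) = J*(-2 + J + 4*N/3) (I(J, N) = J*(-5 + (((5 + N) + (-2 + N/3)) + J)/((J - J) + 1)) = J*(-5 + ((3 + 4*N/3) + J)/(0 + 1)) = J*(-5 + (3 + J + 4*N/3)/1) = J*(-5 + (3 + J + 4*N/3)*1) = J*(-5 + (3 + J + 4*N/3)) = J*(-2 + J + 4*N/3))
-472*(-125) + I(7, 12) = -472*(-125) + (⅓)*7*(-6 + 3*7 + 4*12) = 59000 + (⅓)*7*(-6 + 21 + 48) = 59000 + (⅓)*7*63 = 59000 + 147 = 59147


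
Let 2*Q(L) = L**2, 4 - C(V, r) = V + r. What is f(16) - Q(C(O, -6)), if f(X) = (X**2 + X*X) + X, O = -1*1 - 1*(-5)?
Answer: 510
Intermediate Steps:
O = 4 (O = -1 + 5 = 4)
f(X) = X + 2*X**2 (f(X) = (X**2 + X**2) + X = 2*X**2 + X = X + 2*X**2)
C(V, r) = 4 - V - r (C(V, r) = 4 - (V + r) = 4 + (-V - r) = 4 - V - r)
Q(L) = L**2/2
f(16) - Q(C(O, -6)) = 16*(1 + 2*16) - (4 - 1*4 - 1*(-6))**2/2 = 16*(1 + 32) - (4 - 4 + 6)**2/2 = 16*33 - 6**2/2 = 528 - 36/2 = 528 - 1*18 = 528 - 18 = 510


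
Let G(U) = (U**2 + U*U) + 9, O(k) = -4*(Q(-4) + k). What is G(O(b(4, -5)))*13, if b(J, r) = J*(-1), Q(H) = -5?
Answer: 33813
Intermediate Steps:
b(J, r) = -J
O(k) = 20 - 4*k (O(k) = -4*(-5 + k) = 20 - 4*k)
G(U) = 9 + 2*U**2 (G(U) = (U**2 + U**2) + 9 = 2*U**2 + 9 = 9 + 2*U**2)
G(O(b(4, -5)))*13 = (9 + 2*(20 - (-4)*4)**2)*13 = (9 + 2*(20 - 4*(-4))**2)*13 = (9 + 2*(20 + 16)**2)*13 = (9 + 2*36**2)*13 = (9 + 2*1296)*13 = (9 + 2592)*13 = 2601*13 = 33813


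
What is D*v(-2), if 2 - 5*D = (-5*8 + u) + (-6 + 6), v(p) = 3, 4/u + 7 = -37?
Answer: 1389/55 ≈ 25.255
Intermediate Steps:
u = -1/11 (u = 4/(-7 - 37) = 4/(-44) = 4*(-1/44) = -1/11 ≈ -0.090909)
D = 463/55 (D = 2/5 - ((-5*8 - 1/11) + (-6 + 6))/5 = 2/5 - ((-40 - 1/11) + 0)/5 = 2/5 - (-441/11 + 0)/5 = 2/5 - 1/5*(-441/11) = 2/5 + 441/55 = 463/55 ≈ 8.4182)
D*v(-2) = (463/55)*3 = 1389/55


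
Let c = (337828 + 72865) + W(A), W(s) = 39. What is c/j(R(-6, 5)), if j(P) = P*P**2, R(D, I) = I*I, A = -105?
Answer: 410732/15625 ≈ 26.287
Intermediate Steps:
R(D, I) = I**2
j(P) = P**3
c = 410732 (c = (337828 + 72865) + 39 = 410693 + 39 = 410732)
c/j(R(-6, 5)) = 410732/((5**2)**3) = 410732/(25**3) = 410732/15625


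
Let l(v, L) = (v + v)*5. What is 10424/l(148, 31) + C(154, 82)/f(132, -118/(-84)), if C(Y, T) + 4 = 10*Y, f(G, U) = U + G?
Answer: 19235429/1036555 ≈ 18.557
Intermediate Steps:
f(G, U) = G + U
l(v, L) = 10*v (l(v, L) = (2*v)*5 = 10*v)
C(Y, T) = -4 + 10*Y
10424/l(148, 31) + C(154, 82)/f(132, -118/(-84)) = 10424/((10*148)) + (-4 + 10*154)/(132 - 118/(-84)) = 10424/1480 + (-4 + 1540)/(132 - 118*(-1/84)) = 10424*(1/1480) + 1536/(132 + 59/42) = 1303/185 + 1536/(5603/42) = 1303/185 + 1536*(42/5603) = 1303/185 + 64512/5603 = 19235429/1036555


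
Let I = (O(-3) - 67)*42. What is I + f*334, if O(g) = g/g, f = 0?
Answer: -2772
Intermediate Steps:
O(g) = 1
I = -2772 (I = (1 - 67)*42 = -66*42 = -2772)
I + f*334 = -2772 + 0*334 = -2772 + 0 = -2772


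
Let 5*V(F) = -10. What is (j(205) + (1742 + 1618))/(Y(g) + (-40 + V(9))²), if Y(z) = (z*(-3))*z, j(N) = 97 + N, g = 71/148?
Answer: 80212448/38623533 ≈ 2.0768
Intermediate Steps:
g = 71/148 (g = 71*(1/148) = 71/148 ≈ 0.47973)
V(F) = -2 (V(F) = (⅕)*(-10) = -2)
Y(z) = -3*z² (Y(z) = (-3*z)*z = -3*z²)
(j(205) + (1742 + 1618))/(Y(g) + (-40 + V(9))²) = ((97 + 205) + (1742 + 1618))/(-3*(71/148)² + (-40 - 2)²) = (302 + 3360)/(-3*5041/21904 + (-42)²) = 3662/(-15123/21904 + 1764) = 3662/(38623533/21904) = 3662*(21904/38623533) = 80212448/38623533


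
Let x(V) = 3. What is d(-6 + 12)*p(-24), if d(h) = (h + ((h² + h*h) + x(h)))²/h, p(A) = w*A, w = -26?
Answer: 682344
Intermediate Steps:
p(A) = -26*A
d(h) = (3 + h + 2*h²)²/h (d(h) = (h + ((h² + h*h) + 3))²/h = (h + ((h² + h²) + 3))²/h = (h + (2*h² + 3))²/h = (h + (3 + 2*h²))²/h = (3 + h + 2*h²)²/h)
d(-6 + 12)*p(-24) = ((3 + (-6 + 12) + 2*(-6 + 12)²)²/(-6 + 12))*(-26*(-24)) = ((3 + 6 + 2*6²)²/6)*624 = ((3 + 6 + 2*36)²/6)*624 = ((3 + 6 + 72)²/6)*624 = ((⅙)*81²)*624 = ((⅙)*6561)*624 = (2187/2)*624 = 682344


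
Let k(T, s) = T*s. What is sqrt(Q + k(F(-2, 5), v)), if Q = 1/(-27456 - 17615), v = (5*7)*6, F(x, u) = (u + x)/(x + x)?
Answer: I*sqrt(1279779056114)/90142 ≈ 12.55*I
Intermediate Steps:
F(x, u) = (u + x)/(2*x) (F(x, u) = (u + x)/((2*x)) = (u + x)*(1/(2*x)) = (u + x)/(2*x))
v = 210 (v = 35*6 = 210)
Q = -1/45071 (Q = 1/(-45071) = -1/45071 ≈ -2.2187e-5)
sqrt(Q + k(F(-2, 5), v)) = sqrt(-1/45071 + ((1/2)*(5 - 2)/(-2))*210) = sqrt(-1/45071 + ((1/2)*(-1/2)*3)*210) = sqrt(-1/45071 - 3/4*210) = sqrt(-1/45071 - 315/2) = sqrt(-14197367/90142) = I*sqrt(1279779056114)/90142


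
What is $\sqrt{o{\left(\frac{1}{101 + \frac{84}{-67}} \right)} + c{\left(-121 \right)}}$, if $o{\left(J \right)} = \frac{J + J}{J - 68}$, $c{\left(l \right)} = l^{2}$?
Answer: $\frac{\sqrt{61688943358779}}{64911} \approx 121.0$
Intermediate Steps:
$o{\left(J \right)} = \frac{2 J}{-68 + J}$
$\sqrt{o{\left(\frac{1}{101 + \frac{84}{-67}} \right)} + c{\left(-121 \right)}} = \sqrt{\frac{2}{\left(101 + \frac{84}{-67}\right) \left(-68 + \frac{1}{101 + \frac{84}{-67}}\right)} + \left(-121\right)^{2}} = \sqrt{\frac{2}{\left(101 + 84 \left(- \frac{1}{67}\right)\right) \left(-68 + \frac{1}{101 + 84 \left(- \frac{1}{67}\right)}\right)} + 14641} = \sqrt{\frac{2}{\left(101 - \frac{84}{67}\right) \left(-68 + \frac{1}{101 - \frac{84}{67}}\right)} + 14641} = \sqrt{\frac{2}{\frac{6683}{67} \left(-68 + \frac{1}{\frac{6683}{67}}\right)} + 14641} = \sqrt{2 \cdot \frac{67}{6683} \frac{1}{-68 + \frac{67}{6683}} + 14641} = \sqrt{2 \cdot \frac{67}{6683} \frac{1}{- \frac{454377}{6683}} + 14641} = \sqrt{2 \cdot \frac{67}{6683} \left(- \frac{6683}{454377}\right) + 14641} = \sqrt{- \frac{134}{454377} + 14641} = \sqrt{\frac{6652533523}{454377}} = \frac{\sqrt{61688943358779}}{64911}$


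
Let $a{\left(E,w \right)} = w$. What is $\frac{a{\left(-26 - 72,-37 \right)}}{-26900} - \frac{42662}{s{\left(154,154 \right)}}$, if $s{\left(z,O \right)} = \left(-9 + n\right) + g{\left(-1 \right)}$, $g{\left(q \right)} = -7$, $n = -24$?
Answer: $\frac{7172558}{6725} \approx 1066.6$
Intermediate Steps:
$s{\left(z,O \right)} = -40$ ($s{\left(z,O \right)} = \left(-9 - 24\right) - 7 = -33 - 7 = -40$)
$\frac{a{\left(-26 - 72,-37 \right)}}{-26900} - \frac{42662}{s{\left(154,154 \right)}} = - \frac{37}{-26900} - \frac{42662}{-40} = \left(-37\right) \left(- \frac{1}{26900}\right) - - \frac{21331}{20} = \frac{37}{26900} + \frac{21331}{20} = \frac{7172558}{6725}$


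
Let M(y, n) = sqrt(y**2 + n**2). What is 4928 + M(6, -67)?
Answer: 4928 + 5*sqrt(181) ≈ 4995.3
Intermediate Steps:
M(y, n) = sqrt(n**2 + y**2)
4928 + M(6, -67) = 4928 + sqrt((-67)**2 + 6**2) = 4928 + sqrt(4489 + 36) = 4928 + sqrt(4525) = 4928 + 5*sqrt(181)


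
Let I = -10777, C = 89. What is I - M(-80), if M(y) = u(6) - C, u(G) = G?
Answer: -10694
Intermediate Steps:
M(y) = -83 (M(y) = 6 - 1*89 = 6 - 89 = -83)
I - M(-80) = -10777 - 1*(-83) = -10777 + 83 = -10694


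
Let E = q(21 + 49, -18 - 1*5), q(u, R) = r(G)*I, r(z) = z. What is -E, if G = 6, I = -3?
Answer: 18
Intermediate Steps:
q(u, R) = -18 (q(u, R) = 6*(-3) = -18)
E = -18
-E = -1*(-18) = 18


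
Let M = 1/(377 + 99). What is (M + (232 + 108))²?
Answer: 26192509281/226576 ≈ 1.1560e+5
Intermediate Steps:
M = 1/476 ≈ 0.0021008
(M + (232 + 108))² = (1/476 + (232 + 108))² = (1/476 + 340)² = (161841/476)² = 26192509281/226576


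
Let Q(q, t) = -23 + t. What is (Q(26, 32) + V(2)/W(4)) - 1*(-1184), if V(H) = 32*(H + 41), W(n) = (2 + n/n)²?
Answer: 12113/9 ≈ 1345.9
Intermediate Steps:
W(n) = 9 (W(n) = (2 + 1)² = 3² = 9)
V(H) = 1312 + 32*H (V(H) = 32*(41 + H) = 1312 + 32*H)
(Q(26, 32) + V(2)/W(4)) - 1*(-1184) = ((-23 + 32) + (1312 + 32*2)/9) - 1*(-1184) = (9 + (1312 + 64)*(⅑)) + 1184 = (9 + 1376*(⅑)) + 1184 = (9 + 1376/9) + 1184 = 1457/9 + 1184 = 12113/9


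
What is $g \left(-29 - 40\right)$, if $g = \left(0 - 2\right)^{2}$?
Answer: $-276$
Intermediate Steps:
$g = 4$ ($g = \left(-2\right)^{2} = 4$)
$g \left(-29 - 40\right) = 4 \left(-29 - 40\right) = 4 \left(-69\right) = -276$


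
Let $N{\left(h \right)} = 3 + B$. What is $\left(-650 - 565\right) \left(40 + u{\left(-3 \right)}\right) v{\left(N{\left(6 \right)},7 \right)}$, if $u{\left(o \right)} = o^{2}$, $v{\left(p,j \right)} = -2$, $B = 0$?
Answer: $119070$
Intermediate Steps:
$N{\left(h \right)} = 3$ ($N{\left(h \right)} = 3 + 0 = 3$)
$\left(-650 - 565\right) \left(40 + u{\left(-3 \right)}\right) v{\left(N{\left(6 \right)},7 \right)} = \left(-650 - 565\right) \left(40 + \left(-3\right)^{2}\right) \left(-2\right) = - 1215 \left(40 + 9\right) \left(-2\right) = \left(-1215\right) 49 \left(-2\right) = \left(-59535\right) \left(-2\right) = 119070$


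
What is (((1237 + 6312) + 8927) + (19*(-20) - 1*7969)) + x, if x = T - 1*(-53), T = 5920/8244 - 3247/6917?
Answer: 116617109753/14255937 ≈ 8180.3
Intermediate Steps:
T = 3545093/14255937 (T = 5920*(1/8244) - 3247*1/6917 = 1480/2061 - 3247/6917 = 3545093/14255937 ≈ 0.24867)
x = 759109754/14255937 (x = 3545093/14255937 - 1*(-53) = 3545093/14255937 + 53 = 759109754/14255937 ≈ 53.249)
(((1237 + 6312) + 8927) + (19*(-20) - 1*7969)) + x = (((1237 + 6312) + 8927) + (19*(-20) - 1*7969)) + 759109754/14255937 = ((7549 + 8927) + (-380 - 7969)) + 759109754/14255937 = (16476 - 8349) + 759109754/14255937 = 8127 + 759109754/14255937 = 116617109753/14255937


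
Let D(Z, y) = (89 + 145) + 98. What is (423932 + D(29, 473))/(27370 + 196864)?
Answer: 212132/112117 ≈ 1.8921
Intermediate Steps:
D(Z, y) = 332 (D(Z, y) = 234 + 98 = 332)
(423932 + D(29, 473))/(27370 + 196864) = (423932 + 332)/(27370 + 196864) = 424264/224234 = 424264*(1/224234) = 212132/112117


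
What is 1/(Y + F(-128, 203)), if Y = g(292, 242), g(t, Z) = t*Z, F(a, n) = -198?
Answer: 1/70466 ≈ 1.4191e-5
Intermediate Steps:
g(t, Z) = Z*t
Y = 70664 (Y = 242*292 = 70664)
1/(Y + F(-128, 203)) = 1/(70664 - 198) = 1/70466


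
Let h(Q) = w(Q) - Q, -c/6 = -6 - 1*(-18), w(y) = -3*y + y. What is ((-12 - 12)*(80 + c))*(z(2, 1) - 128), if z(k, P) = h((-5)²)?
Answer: 38976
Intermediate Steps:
w(y) = -2*y
c = -72 (c = -6*(-6 - 1*(-18)) = -6*(-6 + 18) = -6*12 = -72)
h(Q) = -3*Q (h(Q) = -2*Q - Q = -3*Q)
z(k, P) = -75 (z(k, P) = -3*(-5)² = -3*25 = -75)
((-12 - 12)*(80 + c))*(z(2, 1) - 128) = ((-12 - 12)*(80 - 72))*(-75 - 128) = -24*8*(-203) = -192*(-203) = 38976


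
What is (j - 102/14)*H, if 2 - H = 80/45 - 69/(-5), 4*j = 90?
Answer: -43381/210 ≈ -206.58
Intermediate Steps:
j = 45/2 (j = (1/4)*90 = 45/2 ≈ 22.500)
H = -611/45 (H = 2 - (80/45 - 69/(-5)) = 2 - (80*(1/45) - 69*(-1/5)) = 2 - (16/9 + 69/5) = 2 - 1*701/45 = 2 - 701/45 = -611/45 ≈ -13.578)
(j - 102/14)*H = (45/2 - 102/14)*(-611/45) = (45/2 - 102*1/14)*(-611/45) = (45/2 - 51/7)*(-611/45) = (213/14)*(-611/45) = -43381/210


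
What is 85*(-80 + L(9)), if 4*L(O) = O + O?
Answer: -12835/2 ≈ -6417.5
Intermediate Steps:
L(O) = O/2 (L(O) = (O + O)/4 = (2*O)/4 = O/2)
85*(-80 + L(9)) = 85*(-80 + (1/2)*9) = 85*(-80 + 9/2) = 85*(-151/2) = -12835/2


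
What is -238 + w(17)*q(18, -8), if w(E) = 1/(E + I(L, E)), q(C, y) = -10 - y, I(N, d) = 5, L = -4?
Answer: -2619/11 ≈ -238.09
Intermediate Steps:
w(E) = 1/(5 + E) (w(E) = 1/(E + 5) = 1/(5 + E))
-238 + w(17)*q(18, -8) = -238 + (-10 - 1*(-8))/(5 + 17) = -238 + (-10 + 8)/22 = -238 + (1/22)*(-2) = -238 - 1/11 = -2619/11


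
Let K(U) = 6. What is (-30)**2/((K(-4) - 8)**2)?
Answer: 225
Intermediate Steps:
(-30)**2/((K(-4) - 8)**2) = (-30)**2/((6 - 8)**2) = 900/((-2)**2) = 900/4 = 900*(1/4) = 225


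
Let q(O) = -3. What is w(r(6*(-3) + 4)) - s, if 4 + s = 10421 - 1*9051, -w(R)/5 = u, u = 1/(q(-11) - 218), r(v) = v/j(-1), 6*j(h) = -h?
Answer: -301881/221 ≈ -1366.0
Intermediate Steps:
j(h) = -h/6 (j(h) = (-h)/6 = -h/6)
r(v) = 6*v (r(v) = v/((-⅙*(-1))) = v/(⅙) = v*6 = 6*v)
u = -1/221 (u = 1/(-3 - 218) = 1/(-221) = -1/221 ≈ -0.0045249)
w(R) = 5/221 (w(R) = -5*(-1/221) = 5/221)
s = 1366 (s = -4 + (10421 - 1*9051) = -4 + (10421 - 9051) = -4 + 1370 = 1366)
w(r(6*(-3) + 4)) - s = 5/221 - 1*1366 = 5/221 - 1366 = -301881/221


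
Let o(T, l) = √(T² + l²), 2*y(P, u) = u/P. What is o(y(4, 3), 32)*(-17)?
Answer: -17*√65545/8 ≈ -544.04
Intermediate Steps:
y(P, u) = u/(2*P) (y(P, u) = (u/P)/2 = u/(2*P))
o(y(4, 3), 32)*(-17) = √(((½)*3/4)² + 32²)*(-17) = √(((½)*3*(¼))² + 1024)*(-17) = √((3/8)² + 1024)*(-17) = √(9/64 + 1024)*(-17) = √(65545/64)*(-17) = (√65545/8)*(-17) = -17*√65545/8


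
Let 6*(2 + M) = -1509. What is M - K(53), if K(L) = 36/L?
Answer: -26943/106 ≈ -254.18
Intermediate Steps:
M = -507/2 (M = -2 + (⅙)*(-1509) = -2 - 503/2 = -507/2 ≈ -253.50)
M - K(53) = -507/2 - 36/53 = -26943/106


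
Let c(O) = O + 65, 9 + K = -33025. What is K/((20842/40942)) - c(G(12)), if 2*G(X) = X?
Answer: -676978905/10421 ≈ -64963.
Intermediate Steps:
K = -33034 (K = -9 - 33025 = -33034)
G(X) = X/2
c(O) = 65 + O
K/((20842/40942)) - c(G(12)) = -33034/(20842/40942) - (65 + (1/2)*12) = -33034/(20842*(1/40942)) - (65 + 6) = -33034/10421/20471 - 1*71 = -33034*20471/10421 - 71 = -676239014/10421 - 71 = -676978905/10421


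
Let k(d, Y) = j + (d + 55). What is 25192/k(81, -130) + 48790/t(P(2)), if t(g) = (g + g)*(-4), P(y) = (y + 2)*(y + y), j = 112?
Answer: -554709/1984 ≈ -279.59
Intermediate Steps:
P(y) = 2*y*(2 + y) (P(y) = (2 + y)*(2*y) = 2*y*(2 + y))
t(g) = -8*g (t(g) = (2*g)*(-4) = -8*g)
k(d, Y) = 167 + d (k(d, Y) = 112 + (d + 55) = 112 + (55 + d) = 167 + d)
25192/k(81, -130) + 48790/t(P(2)) = 25192/(167 + 81) + 48790/((-16*2*(2 + 2))) = 25192/248 + 48790/((-16*2*4)) = 25192*(1/248) + 48790/((-8*16)) = 3149/31 + 48790/(-128) = 3149/31 + 48790*(-1/128) = 3149/31 - 24395/64 = -554709/1984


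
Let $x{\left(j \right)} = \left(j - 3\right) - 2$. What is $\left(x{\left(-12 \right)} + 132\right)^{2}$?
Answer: $13225$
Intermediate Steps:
$x{\left(j \right)} = -5 + j$ ($x{\left(j \right)} = \left(-3 + j\right) - 2 = -5 + j$)
$\left(x{\left(-12 \right)} + 132\right)^{2} = \left(\left(-5 - 12\right) + 132\right)^{2} = \left(-17 + 132\right)^{2} = 115^{2} = 13225$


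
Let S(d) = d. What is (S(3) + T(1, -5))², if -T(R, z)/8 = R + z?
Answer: 1225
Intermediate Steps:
T(R, z) = -8*R - 8*z (T(R, z) = -8*(R + z) = -8*R - 8*z)
(S(3) + T(1, -5))² = (3 + (-8*1 - 8*(-5)))² = (3 + (-8 + 40))² = (3 + 32)² = 35² = 1225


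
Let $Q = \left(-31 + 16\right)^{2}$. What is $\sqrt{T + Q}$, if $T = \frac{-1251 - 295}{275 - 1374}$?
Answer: $\frac{\sqrt{273454279}}{1099} \approx 15.047$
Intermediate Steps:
$T = \frac{1546}{1099}$ ($T = - \frac{1546}{-1099} = \left(-1546\right) \left(- \frac{1}{1099}\right) = \frac{1546}{1099} \approx 1.4067$)
$Q = 225$ ($Q = \left(-15\right)^{2} = 225$)
$\sqrt{T + Q} = \sqrt{\frac{1546}{1099} + 225} = \sqrt{\frac{248821}{1099}} = \frac{\sqrt{273454279}}{1099}$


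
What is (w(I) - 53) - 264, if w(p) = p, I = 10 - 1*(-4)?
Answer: -303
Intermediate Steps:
I = 14 (I = 10 + 4 = 14)
(w(I) - 53) - 264 = (14 - 53) - 264 = -39 - 264 = -303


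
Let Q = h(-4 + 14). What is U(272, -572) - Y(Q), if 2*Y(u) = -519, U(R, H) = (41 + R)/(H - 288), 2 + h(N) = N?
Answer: 222857/860 ≈ 259.14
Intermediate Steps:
h(N) = -2 + N
U(R, H) = (41 + R)/(-288 + H)
Q = 8 (Q = -2 + (-4 + 14) = -2 + 10 = 8)
Y(u) = -519/2 (Y(u) = (½)*(-519) = -519/2)
U(272, -572) - Y(Q) = (41 + 272)/(-288 - 572) - 1*(-519/2) = 313/(-860) + 519/2 = -1/860*313 + 519/2 = -313/860 + 519/2 = 222857/860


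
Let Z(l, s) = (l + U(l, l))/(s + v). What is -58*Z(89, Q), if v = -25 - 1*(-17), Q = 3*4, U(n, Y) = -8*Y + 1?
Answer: 9019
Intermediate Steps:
U(n, Y) = 1 - 8*Y
Q = 12
v = -8 (v = -25 + 17 = -8)
Z(l, s) = (1 - 7*l)/(-8 + s) (Z(l, s) = (l + (1 - 8*l))/(s - 8) = (1 - 7*l)/(-8 + s))
-58*Z(89, Q) = -58*(1 - 7*89)/(-8 + 12) = -58*(1 - 623)/4 = -29*(-622)/2 = -58*(-311/2) = 9019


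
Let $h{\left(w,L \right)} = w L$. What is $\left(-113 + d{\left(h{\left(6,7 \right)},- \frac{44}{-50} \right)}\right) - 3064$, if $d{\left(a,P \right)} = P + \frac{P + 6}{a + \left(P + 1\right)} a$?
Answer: $- \frac{86924491}{27425} \approx -3169.5$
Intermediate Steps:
$h{\left(w,L \right)} = L w$
$d{\left(a,P \right)} = P + \frac{a \left(6 + P\right)}{1 + P + a}$ ($d{\left(a,P \right)} = P + \frac{6 + P}{a + \left(1 + P\right)} a = P + \frac{6 + P}{1 + P + a} a = P + \frac{a \left(6 + P\right)}{1 + P + a}$)
$\left(-113 + d{\left(h{\left(6,7 \right)},- \frac{44}{-50} \right)}\right) - 3064 = \left(-113 + \frac{- \frac{44}{-50} + \left(- \frac{44}{-50}\right)^{2} + 6 \cdot 7 \cdot 6 + 2 \left(- \frac{44}{-50}\right) 7 \cdot 6}{1 - \frac{44}{-50} + 7 \cdot 6}\right) - 3064 = \left(-113 + \frac{\left(-44\right) \left(- \frac{1}{50}\right) + \left(\left(-44\right) \left(- \frac{1}{50}\right)\right)^{2} + 6 \cdot 42 + 2 \left(\left(-44\right) \left(- \frac{1}{50}\right)\right) 42}{1 - - \frac{22}{25} + 42}\right) - 3064 = \left(-113 + \frac{\frac{22}{25} + \left(\frac{22}{25}\right)^{2} + 252 + 2 \cdot \frac{22}{25} \cdot 42}{1 + \frac{22}{25} + 42}\right) - 3064 = \left(-113 + \frac{\frac{22}{25} + \frac{484}{625} + 252 + \frac{1848}{25}}{\frac{1097}{25}}\right) - 3064 = \left(-113 + \frac{25}{1097} \cdot \frac{204734}{625}\right) - 3064 = \left(-113 + \frac{204734}{27425}\right) - 3064 = - \frac{2894291}{27425} - 3064 = - \frac{86924491}{27425}$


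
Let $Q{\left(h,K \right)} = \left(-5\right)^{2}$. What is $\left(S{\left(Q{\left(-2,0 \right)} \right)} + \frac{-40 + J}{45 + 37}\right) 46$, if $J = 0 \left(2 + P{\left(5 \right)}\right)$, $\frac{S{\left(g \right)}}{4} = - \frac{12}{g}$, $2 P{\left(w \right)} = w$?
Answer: $- \frac{113528}{1025} \approx -110.76$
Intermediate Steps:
$P{\left(w \right)} = \frac{w}{2}$
$Q{\left(h,K \right)} = 25$
$S{\left(g \right)} = - \frac{48}{g}$ ($S{\left(g \right)} = 4 \left(- \frac{12}{g}\right) = - \frac{48}{g}$)
$J = 0$ ($J = 0 \left(2 + \frac{1}{2} \cdot 5\right) = 0 \left(2 + \frac{5}{2}\right) = 0 \cdot \frac{9}{2} = 0$)
$\left(S{\left(Q{\left(-2,0 \right)} \right)} + \frac{-40 + J}{45 + 37}\right) 46 = \left(- \frac{48}{25} + \frac{-40 + 0}{45 + 37}\right) 46 = \left(\left(-48\right) \frac{1}{25} - \frac{40}{82}\right) 46 = \left(- \frac{48}{25} - \frac{20}{41}\right) 46 = \left(- \frac{2468}{1025}\right) 46 = - \frac{113528}{1025}$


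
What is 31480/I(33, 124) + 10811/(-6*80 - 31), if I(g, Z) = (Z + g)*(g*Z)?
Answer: -1732343951/82072221 ≈ -21.108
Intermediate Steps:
I(g, Z) = Z*g*(Z + g) (I(g, Z) = (Z + g)*(Z*g) = Z*g*(Z + g))
31480/I(33, 124) + 10811/(-6*80 - 31) = 31480/((124*33*(124 + 33))) + 10811/(-6*80 - 31) = 31480/((124*33*157)) + 10811/(-480 - 31) = 31480/642444 + 10811/(-511) = 31480*(1/642444) + 10811*(-1/511) = 7870/160611 - 10811/511 = -1732343951/82072221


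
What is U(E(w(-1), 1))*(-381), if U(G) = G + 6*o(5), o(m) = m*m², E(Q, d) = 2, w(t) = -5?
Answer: -286512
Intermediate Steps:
o(m) = m³
U(G) = 750 + G (U(G) = G + 6*5³ = G + 6*125 = G + 750 = 750 + G)
U(E(w(-1), 1))*(-381) = (750 + 2)*(-381) = 752*(-381) = -286512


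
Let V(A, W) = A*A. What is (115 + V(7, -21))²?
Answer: 26896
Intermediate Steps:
V(A, W) = A²
(115 + V(7, -21))² = (115 + 7²)² = (115 + 49)² = 164² = 26896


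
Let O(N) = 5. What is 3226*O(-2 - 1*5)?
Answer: 16130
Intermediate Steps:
3226*O(-2 - 1*5) = 3226*5 = 16130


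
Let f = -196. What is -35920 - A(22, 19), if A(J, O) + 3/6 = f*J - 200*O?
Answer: -55615/2 ≈ -27808.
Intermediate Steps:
A(J, O) = -1/2 - 200*O - 196*J (A(J, O) = -1/2 + (-196*J - 200*O) = -1/2 + (-200*O - 196*J) = -1/2 - 200*O - 196*J)
-35920 - A(22, 19) = -35920 - (-1/2 - 200*19 - 196*22) = -35920 - (-1/2 - 3800 - 4312) = -35920 - 1*(-16225/2) = -35920 + 16225/2 = -55615/2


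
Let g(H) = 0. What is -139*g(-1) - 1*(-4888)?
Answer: 4888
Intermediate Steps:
-139*g(-1) - 1*(-4888) = -139*0 - 1*(-4888) = 0 + 4888 = 4888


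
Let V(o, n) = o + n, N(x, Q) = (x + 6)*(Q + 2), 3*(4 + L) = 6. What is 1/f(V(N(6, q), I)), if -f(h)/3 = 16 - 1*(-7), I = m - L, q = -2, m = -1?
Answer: -1/69 ≈ -0.014493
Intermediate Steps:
L = -2 (L = -4 + (⅓)*6 = -4 + 2 = -2)
N(x, Q) = (2 + Q)*(6 + x) (N(x, Q) = (6 + x)*(2 + Q) = (2 + Q)*(6 + x))
I = 1 (I = -1 - 1*(-2) = -1 + 2 = 1)
V(o, n) = n + o
f(h) = -69 (f(h) = -3*(16 - 1*(-7)) = -3*(16 + 7) = -3*23 = -69)
1/f(V(N(6, q), I)) = 1/(-69) = -1/69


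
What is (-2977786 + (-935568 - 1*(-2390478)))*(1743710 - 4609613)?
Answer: 4364414897028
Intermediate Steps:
(-2977786 + (-935568 - 1*(-2390478)))*(1743710 - 4609613) = (-2977786 + (-935568 + 2390478))*(-2865903) = (-2977786 + 1454910)*(-2865903) = -1522876*(-2865903) = 4364414897028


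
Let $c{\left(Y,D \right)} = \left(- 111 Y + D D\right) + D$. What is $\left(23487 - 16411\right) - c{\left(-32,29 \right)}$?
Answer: $2654$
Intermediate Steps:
$c{\left(Y,D \right)} = D + D^{2} - 111 Y$ ($c{\left(Y,D \right)} = \left(- 111 Y + D^{2}\right) + D = \left(D^{2} - 111 Y\right) + D = D + D^{2} - 111 Y$)
$\left(23487 - 16411\right) - c{\left(-32,29 \right)} = \left(23487 - 16411\right) - \left(29 + 29^{2} - -3552\right) = \left(23487 - 16411\right) - \left(29 + 841 + 3552\right) = 7076 - 4422 = 2654$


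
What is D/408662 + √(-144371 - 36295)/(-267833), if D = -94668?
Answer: -47334/204331 - 3*I*√20074/267833 ≈ -0.23165 - 0.001587*I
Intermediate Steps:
D/408662 + √(-144371 - 36295)/(-267833) = -94668/408662 + √(-144371 - 36295)/(-267833) = -94668*1/408662 + √(-180666)*(-1/267833) = -47334/204331 + (3*I*√20074)*(-1/267833) = -47334/204331 - 3*I*√20074/267833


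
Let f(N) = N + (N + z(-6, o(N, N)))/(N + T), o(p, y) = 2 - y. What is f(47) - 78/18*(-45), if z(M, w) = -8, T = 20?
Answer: 16253/67 ≈ 242.58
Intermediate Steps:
f(N) = N + (-8 + N)/(20 + N) (f(N) = N + (N - 8)/(N + 20) = N + (-8 + N)/(20 + N))
f(47) - 78/18*(-45) = (-8 + 47² + 21*47)/(20 + 47) - 78/18*(-45) = (-8 + 2209 + 987)/67 - 78*(1/18)*(-45) = (1/67)*3188 - 13*(-45)/3 = 3188/67 - 1*(-195) = 3188/67 + 195 = 16253/67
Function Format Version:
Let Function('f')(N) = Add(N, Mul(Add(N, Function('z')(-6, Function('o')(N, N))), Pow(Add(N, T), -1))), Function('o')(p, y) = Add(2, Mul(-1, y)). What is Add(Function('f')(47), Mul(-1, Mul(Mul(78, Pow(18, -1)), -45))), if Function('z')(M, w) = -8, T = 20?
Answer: Rational(16253, 67) ≈ 242.58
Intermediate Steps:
Function('f')(N) = Add(N, Mul(Pow(Add(20, N), -1), Add(-8, N))) (Function('f')(N) = Add(N, Mul(Add(N, -8), Pow(Add(N, 20), -1))) = Add(N, Mul(Add(-8, N), Pow(Add(20, N), -1))) = Add(N, Mul(Pow(Add(20, N), -1), Add(-8, N))))
Add(Function('f')(47), Mul(-1, Mul(Mul(78, Pow(18, -1)), -45))) = Add(Mul(Pow(Add(20, 47), -1), Add(-8, Pow(47, 2), Mul(21, 47))), Mul(-1, Mul(Mul(78, Pow(18, -1)), -45))) = Add(Mul(Pow(67, -1), Add(-8, 2209, 987)), Mul(-1, Mul(Mul(78, Rational(1, 18)), -45))) = Add(Mul(Rational(1, 67), 3188), Mul(-1, Mul(Rational(13, 3), -45))) = Add(Rational(3188, 67), Mul(-1, -195)) = Add(Rational(3188, 67), 195) = Rational(16253, 67)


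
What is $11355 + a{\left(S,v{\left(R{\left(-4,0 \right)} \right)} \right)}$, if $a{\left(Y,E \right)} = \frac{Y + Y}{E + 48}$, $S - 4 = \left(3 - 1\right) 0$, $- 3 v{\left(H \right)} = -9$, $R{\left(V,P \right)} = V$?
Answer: $\frac{579113}{51} \approx 11355.0$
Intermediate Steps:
$v{\left(H \right)} = 3$ ($v{\left(H \right)} = \left(- \frac{1}{3}\right) \left(-9\right) = 3$)
$S = 4$ ($S = 4 + \left(3 - 1\right) 0 = 4 + 2 \cdot 0 = 4 + 0 = 4$)
$a{\left(Y,E \right)} = \frac{2 Y}{48 + E}$
$11355 + a{\left(S,v{\left(R{\left(-4,0 \right)} \right)} \right)} = 11355 + 2 \cdot 4 \frac{1}{48 + 3} = 11355 + 2 \cdot 4 \cdot \frac{1}{51} = 11355 + \frac{8}{51} = \frac{579113}{51}$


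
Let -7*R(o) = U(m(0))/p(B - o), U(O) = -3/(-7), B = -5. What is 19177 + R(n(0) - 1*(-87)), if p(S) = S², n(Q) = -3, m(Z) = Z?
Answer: 7443149830/388129 ≈ 19177.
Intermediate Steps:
U(O) = 3/7 (U(O) = -3*(-⅐) = 3/7)
R(o) = -3/(49*(-5 - o)²) (R(o) = -3/(49*((-5 - o)²)) = -3/(49*(-5 - o)²))
19177 + R(n(0) - 1*(-87)) = 19177 - 3/(49*(5 + (-3 - 1*(-87)))²) = 19177 - 3/(49*(5 + (-3 + 87))²) = 19177 - 3/(49*(5 + 84)²) = 19177 - 3/49/89² = 19177 - 3/49*1/7921 = 19177 - 3/388129 = 7443149830/388129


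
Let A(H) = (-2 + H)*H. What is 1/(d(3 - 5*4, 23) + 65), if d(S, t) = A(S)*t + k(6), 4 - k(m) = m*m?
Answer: 1/7462 ≈ 0.00013401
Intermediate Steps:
k(m) = 4 - m**2 (k(m) = 4 - m*m = 4 - m**2)
A(H) = H*(-2 + H)
d(S, t) = -32 + S*t*(-2 + S) (d(S, t) = (S*(-2 + S))*t + (4 - 1*6**2) = S*t*(-2 + S) + (4 - 1*36) = S*t*(-2 + S) + (4 - 36) = S*t*(-2 + S) - 32 = -32 + S*t*(-2 + S))
1/(d(3 - 5*4, 23) + 65) = 1/((-32 + (3 - 5*4)*23*(-2 + (3 - 5*4))) + 65) = 1/((-32 + (3 - 20)*23*(-2 + (3 - 20))) + 65) = 1/((-32 - 17*23*(-2 - 17)) + 65) = 1/((-32 - 17*23*(-19)) + 65) = 1/((-32 + 7429) + 65) = 1/(7397 + 65) = 1/7462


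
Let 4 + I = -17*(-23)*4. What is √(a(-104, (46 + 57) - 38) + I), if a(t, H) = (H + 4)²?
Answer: 7*√129 ≈ 79.505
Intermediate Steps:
a(t, H) = (4 + H)²
I = 1560 (I = -4 - 17*(-23)*4 = -4 + 391*4 = -4 + 1564 = 1560)
√(a(-104, (46 + 57) - 38) + I) = √((4 + ((46 + 57) - 38))² + 1560) = √((4 + (103 - 38))² + 1560) = √((4 + 65)² + 1560) = √(69² + 1560) = √(4761 + 1560) = √6321 = 7*√129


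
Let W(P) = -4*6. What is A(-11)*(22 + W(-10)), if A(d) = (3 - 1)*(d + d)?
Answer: 88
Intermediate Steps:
W(P) = -24
A(d) = 4*d (A(d) = 2*(2*d) = 4*d)
A(-11)*(22 + W(-10)) = (4*(-11))*(22 - 24) = -44*(-2) = 88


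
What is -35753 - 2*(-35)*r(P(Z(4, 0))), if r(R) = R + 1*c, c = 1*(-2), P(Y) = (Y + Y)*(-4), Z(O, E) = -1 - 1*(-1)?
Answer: -35893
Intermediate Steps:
Z(O, E) = 0 (Z(O, E) = -1 + 1 = 0)
P(Y) = -8*Y (P(Y) = (2*Y)*(-4) = -8*Y)
c = -2
r(R) = -2 + R (r(R) = R + 1*(-2) = R - 2 = -2 + R)
-35753 - 2*(-35)*r(P(Z(4, 0))) = -35753 - 2*(-35)*(-2 - 8*0) = -35753 - (-70)*(-2 + 0) = -35753 - (-70)*(-2) = -35753 - 1*140 = -35753 - 140 = -35893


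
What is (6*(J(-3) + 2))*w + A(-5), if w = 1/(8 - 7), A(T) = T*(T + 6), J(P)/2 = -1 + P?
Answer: -41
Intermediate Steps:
J(P) = -2 + 2*P (J(P) = 2*(-1 + P) = -2 + 2*P)
A(T) = T*(6 + T)
w = 1 (w = 1/1 = 1)
(6*(J(-3) + 2))*w + A(-5) = (6*((-2 + 2*(-3)) + 2))*1 - 5*(6 - 5) = (6*((-2 - 6) + 2))*1 - 5*1 = (6*(-8 + 2))*1 - 5 = (6*(-6))*1 - 5 = -36*1 - 5 = -36 - 5 = -41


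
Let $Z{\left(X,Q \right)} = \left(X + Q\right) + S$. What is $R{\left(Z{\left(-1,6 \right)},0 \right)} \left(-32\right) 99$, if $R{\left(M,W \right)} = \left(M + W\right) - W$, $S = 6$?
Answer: $-34848$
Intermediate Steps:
$Z{\left(X,Q \right)} = 6 + Q + X$ ($Z{\left(X,Q \right)} = \left(X + Q\right) + 6 = \left(Q + X\right) + 6 = 6 + Q + X$)
$R{\left(M,W \right)} = M$
$R{\left(Z{\left(-1,6 \right)},0 \right)} \left(-32\right) 99 = \left(6 + 6 - 1\right) \left(-32\right) 99 = 11 \left(-32\right) 99 = \left(-352\right) 99 = -34848$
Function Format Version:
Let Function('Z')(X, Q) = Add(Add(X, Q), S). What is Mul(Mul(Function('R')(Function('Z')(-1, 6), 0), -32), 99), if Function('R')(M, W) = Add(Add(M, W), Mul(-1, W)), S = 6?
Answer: -34848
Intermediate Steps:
Function('Z')(X, Q) = Add(6, Q, X) (Function('Z')(X, Q) = Add(Add(X, Q), 6) = Add(Add(Q, X), 6) = Add(6, Q, X))
Function('R')(M, W) = M
Mul(Mul(Function('R')(Function('Z')(-1, 6), 0), -32), 99) = Mul(Mul(Add(6, 6, -1), -32), 99) = Mul(Mul(11, -32), 99) = Mul(-352, 99) = -34848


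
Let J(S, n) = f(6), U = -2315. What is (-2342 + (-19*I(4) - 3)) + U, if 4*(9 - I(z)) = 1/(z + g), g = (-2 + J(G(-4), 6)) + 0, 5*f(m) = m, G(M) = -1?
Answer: -309089/64 ≈ -4829.5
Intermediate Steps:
f(m) = m/5
J(S, n) = 6/5 (J(S, n) = (⅕)*6 = 6/5)
g = -⅘ (g = (-2 + 6/5) + 0 = -⅘ + 0 = -⅘ ≈ -0.80000)
I(z) = 9 - 1/(4*(-⅘ + z)) (I(z) = 9 - 1/(4*(z - ⅘)) = 9 - 1/(4*(-⅘ + z)))
(-2342 + (-19*I(4) - 3)) + U = (-2342 + (-19*(-149 + 180*4)/(4*(-4 + 5*4)) - 3)) - 2315 = (-2342 + (-19*(-149 + 720)/(4*(-4 + 20)) - 3)) - 2315 = (-2342 + (-19*571/(4*16) - 3)) - 2315 = (-2342 + (-19*571/64 - 3)) - 2315 = (-2342 + (-10849/64 - 3)) - 2315 = (-2342 - 11041/64) - 2315 = -160929/64 - 2315 = -309089/64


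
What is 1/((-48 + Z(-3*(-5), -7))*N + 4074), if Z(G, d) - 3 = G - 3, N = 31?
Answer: 1/3051 ≈ 0.00032776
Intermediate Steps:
Z(G, d) = G (Z(G, d) = 3 + (G - 3) = 3 + (-3 + G) = G)
1/((-48 + Z(-3*(-5), -7))*N + 4074) = 1/((-48 - 3*(-5))*31 + 4074) = 1/((-48 + 15)*31 + 4074) = 1/(-33*31 + 4074) = 1/(-1023 + 4074) = 1/3051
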